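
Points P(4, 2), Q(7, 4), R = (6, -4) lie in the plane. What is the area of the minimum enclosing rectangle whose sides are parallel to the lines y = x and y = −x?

36

In coordinates u = x + y, v = x − y the rectangle is axis-aligned; the map (x,y)→(u,v) scales areas by 2.
u-values: 6, 11, 2; range = 11 − 2 = 9.
v-values: 2, 3, 10; range = 10 − 2 = 8.
Area = (9 × 8) / 2 = 36.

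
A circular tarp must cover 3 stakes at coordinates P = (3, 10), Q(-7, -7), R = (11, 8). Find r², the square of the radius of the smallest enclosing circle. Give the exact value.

Side lengths²: PQ² = 389, PR² = 68, QR² = 549.
Since QR² = 549 ≥ 389 + 68 = 457, the angle opposite QR is not acute, so the smallest enclosing circle has QR as diameter.
Centre = midpoint of QR = (2, 0.5), r² = 549/4 = 137.25.

137.25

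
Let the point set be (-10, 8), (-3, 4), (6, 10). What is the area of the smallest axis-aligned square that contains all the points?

256

The bounding box has width 16 and height 6.
An axis-aligned square enclosing the set must have side ≥ max(width, height).
So the minimum side is max(16, 6) = 16.
Area = 16² = 256.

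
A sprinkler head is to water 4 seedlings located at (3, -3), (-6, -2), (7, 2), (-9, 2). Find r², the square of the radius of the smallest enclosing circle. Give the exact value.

By Welzl's lemma the MEC is supported by two points (diametrically opposite) or three points (on a circumcircle).
The farthest pair is (7, 2)–(-9, 2) with squared distance 256. The circle on this segment as diameter has centre (-1, 2) and r² = 256/4 = 64.
Check (3, -3): distance² to centre = 41 ≤ 64, so it lies inside.
All remaining points lie in this disk, and no smaller disk contains both endpoints, so this is the minimum enclosing circle.

64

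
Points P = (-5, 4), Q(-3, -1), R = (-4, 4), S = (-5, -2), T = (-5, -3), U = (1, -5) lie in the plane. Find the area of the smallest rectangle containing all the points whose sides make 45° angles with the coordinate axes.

60

In coordinates u = x + y, v = x − y the rectangle is axis-aligned; the map (x,y)→(u,v) scales areas by 2.
u-values: -1, -4, 0, -7, -8, -4; range = 0 − (-8) = 8.
v-values: -9, -2, -8, -3, -2, 6; range = 6 − (-9) = 15.
Area = (8 × 15) / 2 = 60.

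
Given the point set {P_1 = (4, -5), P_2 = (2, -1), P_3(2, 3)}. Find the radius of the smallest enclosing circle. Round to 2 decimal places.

Side lengths²: P_1P_2² = 20, P_1P_3² = 68, P_2P_3² = 16.
Since P_1P_3² = 68 ≥ 20 + 16 = 36, the angle opposite P_1P_3 is not acute, so the smallest enclosing circle has P_1P_3 as diameter.
Centre = midpoint of P_1P_3 = (3, -1), r² = 68/4 = 17.
r = √17 ≈ 4.12.

4.12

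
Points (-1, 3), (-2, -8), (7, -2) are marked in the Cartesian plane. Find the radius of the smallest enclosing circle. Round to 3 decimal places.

6.060

Call the three points A, B, C in the order given.
Side lengths²: AB² = 122, AC² = 89, BC² = 117.
Since AB² = 122 < 117 + 89 = 206, the triangle is acute, so the smallest enclosing circle is the circumcircle.
Circumcentre = (61/62, -169/62), r² = 70577/1922.
r = √(70577/1922) ≈ 6.060.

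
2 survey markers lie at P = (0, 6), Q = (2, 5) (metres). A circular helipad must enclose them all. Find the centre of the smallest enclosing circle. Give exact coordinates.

The smallest circle enclosing two points has them as diameter endpoints.
Centre = midpoint = (1, 5.5); r² = |PQ|²/4 = 5/4 = 1.25.
Centre = (1, 5.5).

(1, 5.5)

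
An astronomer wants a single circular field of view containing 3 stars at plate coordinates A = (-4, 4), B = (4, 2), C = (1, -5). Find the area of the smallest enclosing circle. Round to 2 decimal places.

Side lengths²: AB² = 68, AC² = 106, BC² = 58.
Since AC² = 106 < 68 + 58 = 126, the triangle is acute, so the smallest enclosing circle is the circumcircle.
Circumcentre = (-24/31, -3/31), r² = 26129/961.
Area = π·r² = π·26129/961 ≈ 85.42.

85.42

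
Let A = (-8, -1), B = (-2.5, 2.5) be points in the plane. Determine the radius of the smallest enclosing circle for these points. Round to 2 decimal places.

The smallest circle enclosing two points has them as diameter endpoints.
Centre = midpoint = (-5.25, 0.75); r² = |AB|²/4 = 42.5/4 = 10.625.
r = √(10.625) ≈ 3.26.

3.26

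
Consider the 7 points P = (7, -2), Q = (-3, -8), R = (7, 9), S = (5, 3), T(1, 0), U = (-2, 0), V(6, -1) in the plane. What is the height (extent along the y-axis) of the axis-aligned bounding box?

17

max y = 9, min y = -8, so height = 17.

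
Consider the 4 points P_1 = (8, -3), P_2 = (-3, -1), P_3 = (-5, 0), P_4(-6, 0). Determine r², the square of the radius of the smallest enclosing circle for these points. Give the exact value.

A smallest enclosing disk is always determined by at most three of the input points on its boundary.
The farthest pair is P_1–P_4 with squared distance 205. The circle on this segment as diameter has centre (1, -1.5) and r² = 205/4 = 51.25.
Check P_2: distance² to centre = 16.25 ≤ 51.25, so it lies inside.
All remaining points lie in this disk, and no smaller disk contains both endpoints, so this is the minimum enclosing circle.

51.25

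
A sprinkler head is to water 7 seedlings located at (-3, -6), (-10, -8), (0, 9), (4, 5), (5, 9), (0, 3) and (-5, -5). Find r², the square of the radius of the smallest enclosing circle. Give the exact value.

128.5

By Welzl's lemma the MEC is supported by two points (diametrically opposite) or three points (on a circumcircle).
The farthest pair is (-10, -8)–(5, 9) with squared distance 514. The circle on this segment as diameter has centre (-2.5, 0.5) and r² = 514/4 = 128.5.
Check (-3, -6): distance² to centre = 42.5 ≤ 128.5, so it lies inside.
All remaining points lie in this disk, and no smaller disk contains both endpoints, so this is the minimum enclosing circle.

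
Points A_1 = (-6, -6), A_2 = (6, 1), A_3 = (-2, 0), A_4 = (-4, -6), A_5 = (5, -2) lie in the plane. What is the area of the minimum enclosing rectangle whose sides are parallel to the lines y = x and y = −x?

In coordinates u = x + y, v = x − y the rectangle is axis-aligned; the map (x,y)→(u,v) scales areas by 2.
u-values: -12, 7, -2, -10, 3; range = 7 − (-12) = 19.
v-values: 0, 5, -2, 2, 7; range = 7 − (-2) = 9.
Area = (19 × 9) / 2 = 85.5.

85.5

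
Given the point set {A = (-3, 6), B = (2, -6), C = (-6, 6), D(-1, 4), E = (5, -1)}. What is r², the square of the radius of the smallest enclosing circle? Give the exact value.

52

The minimum enclosing circle of a finite set is fixed by two of the points (as a diameter) or three (as a circumcircle).
The farthest pair is B–C with squared distance 208. The circle on this segment as diameter has centre (-2, 0) and r² = 208/4 = 52.
Check A: distance² to centre = 37 ≤ 52, so it lies inside.
All remaining points lie in this disk, and no smaller disk contains both endpoints, so this is the minimum enclosing circle.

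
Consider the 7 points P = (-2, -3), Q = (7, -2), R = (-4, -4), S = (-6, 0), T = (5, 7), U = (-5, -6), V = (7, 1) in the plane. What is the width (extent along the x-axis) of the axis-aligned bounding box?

13

max x = 7, min x = -6, so width = 13.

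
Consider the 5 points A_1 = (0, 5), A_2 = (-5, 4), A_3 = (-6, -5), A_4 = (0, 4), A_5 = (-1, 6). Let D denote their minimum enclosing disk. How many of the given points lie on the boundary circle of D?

The farthest pair is A_3–A_5 with squared distance 146. The circle on this segment as diameter has centre (-3.5, 0.5) and r² = 146/4 = 36.5.
Check A_1: distance² to centre = 32.5 ≤ 36.5, so it lies inside.
All remaining points lie in this disk, and no smaller disk contains both endpoints, so this is the minimum enclosing circle.
The points at distance exactly r from the centre are A_3, A_5 — 2 points.

2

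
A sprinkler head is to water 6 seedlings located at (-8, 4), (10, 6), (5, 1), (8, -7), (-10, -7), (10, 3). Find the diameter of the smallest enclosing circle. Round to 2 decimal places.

23.85

The farthest pair is (10, 6)–(-10, -7) with squared distance 569. The circle on this segment as diameter has centre (0, -0.5) and r² = 569/4 = 142.25.
Check (-8, 4): distance² to centre = 84.25 ≤ 142.25, so it lies inside.
All remaining points lie in this disk, and no smaller disk contains both endpoints, so this is the minimum enclosing circle.
Diameter = 2r = 2√(142.25) ≈ 23.85.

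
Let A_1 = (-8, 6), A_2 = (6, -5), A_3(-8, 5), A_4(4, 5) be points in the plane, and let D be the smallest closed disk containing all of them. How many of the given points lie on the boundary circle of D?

The farthest pair is A_1–A_2 with squared distance 317. The circle on this segment as diameter has centre (-1, 0.5) and r² = 317/4 = 79.25.
Check A_3: distance² to centre = 69.25 ≤ 79.25, so it lies inside.
All remaining points lie in this disk, and no smaller disk contains both endpoints, so this is the minimum enclosing circle.
The points at distance exactly r from the centre are A_1, A_2 — 2 points.

2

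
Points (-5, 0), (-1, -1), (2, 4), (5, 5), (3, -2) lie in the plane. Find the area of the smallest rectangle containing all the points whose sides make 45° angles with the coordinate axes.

75

In coordinates u = x + y, v = x − y the rectangle is axis-aligned; the map (x,y)→(u,v) scales areas by 2.
u-values: -5, -2, 6, 10, 1; range = 10 − (-5) = 15.
v-values: -5, 0, -2, 0, 5; range = 5 − (-5) = 10.
Area = (15 × 10) / 2 = 75.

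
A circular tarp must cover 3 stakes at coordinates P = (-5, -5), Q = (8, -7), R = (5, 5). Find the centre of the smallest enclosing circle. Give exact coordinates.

Side lengths²: PQ² = 173, PR² = 200, QR² = 153.
Since PR² = 200 < 173 + 153 = 326, the triangle is acute, so the smallest enclosing circle is the circumcircle.
Circumcentre = (2.1, -2.1), r² = 58.82.
Centre = (2.1, -2.1).

(2.1, -2.1)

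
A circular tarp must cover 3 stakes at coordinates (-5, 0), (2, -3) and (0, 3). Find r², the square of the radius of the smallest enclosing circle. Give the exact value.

Call the three points A, B, C in the order given.
Side lengths²: AB² = 58, AC² = 34, BC² = 40.
Since AB² = 58 < 40 + 34 = 74, the triangle is acute, so the smallest enclosing circle is the circumcircle.
Circumcentre = (-7/6, -13/18), r² = 2465/162.

2465/162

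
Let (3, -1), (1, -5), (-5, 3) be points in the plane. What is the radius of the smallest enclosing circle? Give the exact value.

5

Call the three points A, B, C in the order given.
Side lengths²: AB² = 20, AC² = 80, BC² = 100.
Since BC² = 100 ≥ 80 + 20 = 100, the angle opposite BC is not acute, so the smallest enclosing circle has BC as diameter.
Centre = midpoint of BC = (-2, -1), r² = 100/4 = 25.
r = √25 = 5.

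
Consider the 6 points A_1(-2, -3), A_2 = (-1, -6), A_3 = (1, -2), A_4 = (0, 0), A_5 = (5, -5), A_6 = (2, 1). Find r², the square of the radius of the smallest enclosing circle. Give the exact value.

A smallest enclosing disk is always determined by at most three of the input points on its boundary.
The minimum enclosing circle is determined by three boundary points: A_2, A_5, A_6.
Their circumcentre is (41/26, -77/26) with r² = 5365/338.
The farthest remaining point A_1 is at distance² 4325/338 ≤ 5365/338.

5365/338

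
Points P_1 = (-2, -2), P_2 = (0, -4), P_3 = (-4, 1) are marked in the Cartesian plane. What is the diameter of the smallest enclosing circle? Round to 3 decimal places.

Side lengths²: P_1P_2² = 8, P_1P_3² = 13, P_2P_3² = 41.
Since P_2P_3² = 41 ≥ 13 + 8 = 21, the angle opposite P_2P_3 is not acute, so the smallest enclosing circle has P_2P_3 as diameter.
Centre = midpoint of P_2P_3 = (-2, -1.5), r² = 41/4 = 10.25.
Diameter = 2r = 2√(10.25) ≈ 6.403.

6.403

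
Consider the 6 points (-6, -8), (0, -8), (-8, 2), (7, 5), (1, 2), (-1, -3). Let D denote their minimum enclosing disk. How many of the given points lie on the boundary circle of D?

3

The minimum enclosing circle of a finite set is fixed by two of the points (as a diameter) or three (as a circumcircle).
The farthest pair is (-6, -8)–(7, 5) with squared distance 338. The circle on this segment as diameter has centre (0.5, -1.5) and r² = 338/4 = 84.5.
Check (0, -8): distance² to centre = 42.5 ≤ 84.5, so it lies inside.
All remaining points lie in this disk, and no smaller disk contains both endpoints, so this is the minimum enclosing circle.
The points at distance exactly r from the centre are (-6, -8), (-8, 2), (7, 5) — 3 points.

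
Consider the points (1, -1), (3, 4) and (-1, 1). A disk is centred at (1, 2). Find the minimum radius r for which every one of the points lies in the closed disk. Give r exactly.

The required radius is the distance from (1, 2) to the farthest point.
Squared distances: 9, 8, 5.
Maximum is 9, attained at (1, -1).
r = √9 = 3.

3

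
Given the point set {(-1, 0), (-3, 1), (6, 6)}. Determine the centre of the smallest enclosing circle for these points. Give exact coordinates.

(1.5, 3.5)

Call the three points A, B, C in the order given.
Side lengths²: AB² = 5, AC² = 85, BC² = 106.
Since BC² = 106 ≥ 85 + 5 = 90, the angle opposite BC is not acute, so the smallest enclosing circle has BC as diameter.
Centre = midpoint of BC = (1.5, 3.5), r² = 106/4 = 26.5.
Centre = (1.5, 3.5).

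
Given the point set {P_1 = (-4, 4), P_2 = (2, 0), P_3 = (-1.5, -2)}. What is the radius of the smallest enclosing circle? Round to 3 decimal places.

3.634

Side lengths²: P_1P_2² = 52, P_1P_3² = 42.25, P_2P_3² = 16.25.
Since P_1P_2² = 52 < 42.25 + 16.25 = 58.5, the triangle is acute, so the smallest enclosing circle is the circumcircle.
Circumcentre = (-1.25, 1.625), r² = 13.203125.
r = √(13.203125) ≈ 3.634.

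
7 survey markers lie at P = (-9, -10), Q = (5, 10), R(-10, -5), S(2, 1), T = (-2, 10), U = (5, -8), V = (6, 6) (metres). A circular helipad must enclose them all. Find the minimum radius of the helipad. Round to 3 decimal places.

12.207

The minimum enclosing circle of a finite set is fixed by two of the points (as a diameter) or three (as a circumcircle).
The farthest pair is P–Q with squared distance 596. The circle on this segment as diameter has centre (-2, 0) and r² = 596/4 = 149.
Check R: distance² to centre = 89 ≤ 149, so it lies inside.
All remaining points lie in this disk, and no smaller disk contains both endpoints, so this is the minimum enclosing circle.
r = √149 ≈ 12.207.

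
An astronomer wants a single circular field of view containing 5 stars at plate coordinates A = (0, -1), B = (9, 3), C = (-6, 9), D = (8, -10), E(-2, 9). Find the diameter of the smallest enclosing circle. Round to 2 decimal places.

The minimum enclosing circle of a finite set is fixed by two of the points (as a diameter) or three (as a circumcircle).
The farthest pair is C–D with squared distance 557. The circle on this segment as diameter has centre (1, -0.5) and r² = 557/4 = 139.25.
Check A: distance² to centre = 1.25 ≤ 139.25, so it lies inside.
All remaining points lie in this disk, and no smaller disk contains both endpoints, so this is the minimum enclosing circle.
Diameter = 2r = 2√(139.25) ≈ 23.60.

23.60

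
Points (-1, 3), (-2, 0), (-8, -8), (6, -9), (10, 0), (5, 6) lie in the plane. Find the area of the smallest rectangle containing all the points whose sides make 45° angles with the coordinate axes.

In coordinates u = x + y, v = x − y the rectangle is axis-aligned; the map (x,y)→(u,v) scales areas by 2.
u-values: 2, -2, -16, -3, 10, 11; range = 11 − (-16) = 27.
v-values: -4, -2, 0, 15, 10, -1; range = 15 − (-4) = 19.
Area = (27 × 19) / 2 = 256.5.

256.5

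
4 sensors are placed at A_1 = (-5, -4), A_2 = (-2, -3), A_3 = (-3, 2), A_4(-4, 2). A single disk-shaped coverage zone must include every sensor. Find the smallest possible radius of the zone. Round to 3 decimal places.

The farthest pair is A_1–A_3 with squared distance 40. The circle on this segment as diameter has centre (-4, -1) and r² = 40/4 = 10.
Check A_2: distance² to centre = 8 ≤ 10, so it lies inside.
All remaining points lie in this disk, and no smaller disk contains both endpoints, so this is the minimum enclosing circle.
r = √10 ≈ 3.162.

3.162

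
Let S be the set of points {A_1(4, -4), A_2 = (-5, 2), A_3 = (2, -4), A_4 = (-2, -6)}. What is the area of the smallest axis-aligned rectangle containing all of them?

72

x ranges over [-5, 4], width 9.
y ranges over [-6, 2], height 8.
Area = 9 × 8 = 72.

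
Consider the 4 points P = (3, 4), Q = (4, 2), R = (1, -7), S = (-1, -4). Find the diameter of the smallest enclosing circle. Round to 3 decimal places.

A smallest enclosing disk is always determined by at most three of the input points on its boundary.
The farthest pair is P–R with squared distance 125. The circle on this segment as diameter has centre (2, -1.5) and r² = 125/4 = 31.25.
Check Q: distance² to centre = 16.25 ≤ 31.25, so it lies inside.
All remaining points lie in this disk, and no smaller disk contains both endpoints, so this is the minimum enclosing circle.
Diameter = 2r = 2√(31.25) ≈ 11.180.

11.180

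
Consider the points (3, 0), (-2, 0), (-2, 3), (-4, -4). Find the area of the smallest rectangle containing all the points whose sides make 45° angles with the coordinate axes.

44

In coordinates u = x + y, v = x − y the rectangle is axis-aligned; the map (x,y)→(u,v) scales areas by 2.
u-values: 3, -2, 1, -8; range = 3 − (-8) = 11.
v-values: 3, -2, -5, 0; range = 3 − (-5) = 8.
Area = (11 × 8) / 2 = 44.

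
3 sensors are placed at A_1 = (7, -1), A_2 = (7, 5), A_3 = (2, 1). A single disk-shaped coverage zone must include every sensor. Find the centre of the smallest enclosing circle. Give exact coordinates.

Side lengths²: A_1A_2² = 36, A_1A_3² = 29, A_2A_3² = 41.
Since A_2A_3² = 41 < 36 + 29 = 65, the triangle is acute, so the smallest enclosing circle is the circumcircle.
Circumcentre = (5.3, 2), r² = 11.89.
Centre = (5.3, 2).

(5.3, 2)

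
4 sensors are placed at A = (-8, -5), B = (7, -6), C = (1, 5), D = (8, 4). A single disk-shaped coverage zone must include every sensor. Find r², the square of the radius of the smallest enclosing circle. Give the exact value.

The farthest pair is A–D with squared distance 337. The circle on this segment as diameter has centre (0, -0.5) and r² = 337/4 = 84.25.
Check B: distance² to centre = 79.25 ≤ 84.25, so it lies inside.
All remaining points lie in this disk, and no smaller disk contains both endpoints, so this is the minimum enclosing circle.

84.25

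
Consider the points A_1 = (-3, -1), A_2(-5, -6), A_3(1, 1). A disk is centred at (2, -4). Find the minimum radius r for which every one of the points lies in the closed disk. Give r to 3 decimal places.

The required radius is the distance from (2, -4) to the farthest point.
Squared distances: 34, 53, 26.
Maximum is 53, attained at A_2.
r = √53 ≈ 7.280.

7.280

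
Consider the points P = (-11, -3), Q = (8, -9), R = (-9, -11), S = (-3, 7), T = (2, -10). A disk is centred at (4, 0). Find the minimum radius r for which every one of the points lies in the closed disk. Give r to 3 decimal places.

17.029

The required radius is the distance from (4, 0) to the farthest point.
Squared distances: 234, 97, 290, 98, 104.
Maximum is 290, attained at R.
r = √290 ≈ 17.029.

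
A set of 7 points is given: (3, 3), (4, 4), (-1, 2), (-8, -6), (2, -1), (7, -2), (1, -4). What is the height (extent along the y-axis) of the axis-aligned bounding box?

max y = 4, min y = -6, so height = 10.

10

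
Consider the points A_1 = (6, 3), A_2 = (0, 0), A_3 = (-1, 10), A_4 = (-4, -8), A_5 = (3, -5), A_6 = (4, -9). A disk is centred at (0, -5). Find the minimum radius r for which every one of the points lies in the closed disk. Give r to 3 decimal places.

15.033

The required radius is the distance from (0, -5) to the farthest point.
Squared distances: 100, 25, 226, 25, 9, 32.
Maximum is 226, attained at A_3.
r = √226 ≈ 15.033.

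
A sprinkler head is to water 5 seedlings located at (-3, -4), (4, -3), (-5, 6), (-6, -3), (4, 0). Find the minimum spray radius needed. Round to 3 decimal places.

By Welzl's lemma the MEC is supported by two points (diametrically opposite) or three points (on a circumcircle).
The minimum enclosing circle is determined by three boundary points: (4, -3), (-5, 6), (-6, -3).
Their circumcentre is (-1, 1) with r² = 41.
The farthest remaining point (-3, -4) is at distance² 29 ≤ 41.
r = √41 ≈ 6.403.

6.403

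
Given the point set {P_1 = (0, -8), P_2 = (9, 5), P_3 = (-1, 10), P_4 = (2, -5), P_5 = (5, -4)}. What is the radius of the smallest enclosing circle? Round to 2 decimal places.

The minimum enclosing circle of a finite set is fixed by two of the points (as a diameter) or three (as a circumcircle).
The minimum enclosing circle is determined by three boundary points: P_1, P_2, P_3.
Their circumcentre is (11/14, 15/14) with r² = 8125/98.
The farthest remaining point P_5 is at distance² 4261/98 ≤ 8125/98.
r = √(8125/98) ≈ 9.11.

9.11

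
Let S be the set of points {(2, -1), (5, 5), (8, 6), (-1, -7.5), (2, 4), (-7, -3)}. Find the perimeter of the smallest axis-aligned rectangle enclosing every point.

Width = max x − min x = 8 − (-7) = 15.
Height = max y − min y = 6 − (-7.5) = 13.5.
Perimeter = 2(15 + 13.5) = 57.

57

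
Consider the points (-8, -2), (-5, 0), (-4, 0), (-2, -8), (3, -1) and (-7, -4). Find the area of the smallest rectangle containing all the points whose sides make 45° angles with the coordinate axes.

In coordinates u = x + y, v = x − y the rectangle is axis-aligned; the map (x,y)→(u,v) scales areas by 2.
u-values: -10, -5, -4, -10, 2, -11; range = 2 − (-11) = 13.
v-values: -6, -5, -4, 6, 4, -3; range = 6 − (-6) = 12.
Area = (13 × 12) / 2 = 78.

78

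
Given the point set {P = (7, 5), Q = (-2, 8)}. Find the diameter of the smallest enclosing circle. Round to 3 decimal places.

The smallest circle enclosing two points has them as diameter endpoints.
Centre = midpoint = (2.5, 6.5); r² = |PQ|²/4 = 90/4 = 22.5.
Diameter = 2r = 2√(22.5) ≈ 9.487.

9.487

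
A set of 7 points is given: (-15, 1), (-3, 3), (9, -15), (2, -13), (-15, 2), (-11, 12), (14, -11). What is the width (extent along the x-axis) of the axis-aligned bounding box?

max x = 14, min x = -15, so width = 29.

29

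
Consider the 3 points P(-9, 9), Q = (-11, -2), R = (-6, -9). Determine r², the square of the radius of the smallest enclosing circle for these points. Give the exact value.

Side lengths²: PQ² = 125, PR² = 333, QR² = 74.
Since PR² = 333 ≥ 125 + 74 = 199, the angle opposite PR is not acute, so the smallest enclosing circle has PR as diameter.
Centre = midpoint of PR = (-7.5, 0), r² = 333/4 = 83.25.

83.25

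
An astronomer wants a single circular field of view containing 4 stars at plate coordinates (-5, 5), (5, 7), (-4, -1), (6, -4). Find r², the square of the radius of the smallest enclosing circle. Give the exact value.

80093/1568

A smallest enclosing disk is always determined by at most three of the input points on its boundary.
The minimum enclosing circle is determined by three boundary points: (-5, 5), (5, 7), (6, -4).
Their circumcentre is (55/56, 61/56) with r² = 80093/1568.
The farthest remaining point (-4, -1) is at distance² 45765/1568 ≤ 80093/1568.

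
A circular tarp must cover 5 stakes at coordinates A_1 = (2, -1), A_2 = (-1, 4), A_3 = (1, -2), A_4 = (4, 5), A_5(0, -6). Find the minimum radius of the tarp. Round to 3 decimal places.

A smallest enclosing disk is always determined by at most three of the input points on its boundary.
The farthest pair is A_4–A_5 with squared distance 137. The circle on this segment as diameter has centre (2, -0.5) and r² = 137/4 = 34.25.
Check A_1: distance² to centre = 0.25 ≤ 34.25, so it lies inside.
All remaining points lie in this disk, and no smaller disk contains both endpoints, so this is the minimum enclosing circle.
r = √(34.25) ≈ 5.852.

5.852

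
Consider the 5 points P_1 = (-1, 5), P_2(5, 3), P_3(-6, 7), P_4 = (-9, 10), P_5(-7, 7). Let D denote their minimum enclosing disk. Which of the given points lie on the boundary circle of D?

By Welzl's lemma the MEC is supported by two points (diametrically opposite) or three points (on a circumcircle).
The farthest pair is P_2–P_4 with squared distance 245. The circle on this segment as diameter has centre (-2, 6.5) and r² = 245/4 = 61.25.
Check P_1: distance² to centre = 3.25 ≤ 61.25, so it lies inside.
All remaining points lie in this disk, and no smaller disk contains both endpoints, so this is the minimum enclosing circle.
The points at distance exactly r from the centre are P_2, P_4 — 2 points.

P_2, P_4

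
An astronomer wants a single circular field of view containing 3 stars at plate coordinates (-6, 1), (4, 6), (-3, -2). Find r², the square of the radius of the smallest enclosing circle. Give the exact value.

Call the three points A, B, C in the order given.
Side lengths²: AB² = 125, AC² = 18, BC² = 113.
Since AB² = 125 < 113 + 18 = 131, the triangle is acute, so the smallest enclosing circle is the circumcircle.
Circumcentre = (-5/6, 19/6), r² = 565/18.

565/18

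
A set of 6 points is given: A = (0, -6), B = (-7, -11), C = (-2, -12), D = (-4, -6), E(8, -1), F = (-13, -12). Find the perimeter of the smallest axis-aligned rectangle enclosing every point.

Width = max x − min x = 8 − (-13) = 21.
Height = max y − min y = -1 − (-12) = 11.
Perimeter = 2(21 + 11) = 64.

64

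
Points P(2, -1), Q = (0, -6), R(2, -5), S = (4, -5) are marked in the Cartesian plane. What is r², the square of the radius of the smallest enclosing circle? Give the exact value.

The minimum enclosing circle of a finite set is fixed by two of the points (as a diameter) or three (as a circumcircle).
The minimum enclosing circle is determined by three boundary points: P, Q, S.
Their circumcentre is (14/9, -67/18) with r² = 2465/324.
The farthest remaining point R is at distance² 593/324 ≤ 2465/324.

2465/324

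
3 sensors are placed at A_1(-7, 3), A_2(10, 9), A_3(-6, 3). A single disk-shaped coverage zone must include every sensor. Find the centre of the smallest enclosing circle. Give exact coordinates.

Side lengths²: A_1A_2² = 325, A_1A_3² = 1, A_2A_3² = 292.
Since A_1A_2² = 325 ≥ 292 + 1 = 293, the angle opposite A_1A_2 is not acute, so the smallest enclosing circle has A_1A_2 as diameter.
Centre = midpoint of A_1A_2 = (1.5, 6), r² = 325/4 = 81.25.
Centre = (1.5, 6).

(1.5, 6)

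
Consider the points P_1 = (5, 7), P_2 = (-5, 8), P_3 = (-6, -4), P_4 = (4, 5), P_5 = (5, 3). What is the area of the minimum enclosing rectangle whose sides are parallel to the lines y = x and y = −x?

165

In coordinates u = x + y, v = x − y the rectangle is axis-aligned; the map (x,y)→(u,v) scales areas by 2.
u-values: 12, 3, -10, 9, 8; range = 12 − (-10) = 22.
v-values: -2, -13, -2, -1, 2; range = 2 − (-13) = 15.
Area = (22 × 15) / 2 = 165.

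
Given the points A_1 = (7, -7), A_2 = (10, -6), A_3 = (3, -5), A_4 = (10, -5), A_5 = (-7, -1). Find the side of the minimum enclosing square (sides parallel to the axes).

17

The bounding box has width 17 and height 6.
An axis-aligned square enclosing the set must have side ≥ max(width, height).
So the minimum side is max(17, 6) = 17.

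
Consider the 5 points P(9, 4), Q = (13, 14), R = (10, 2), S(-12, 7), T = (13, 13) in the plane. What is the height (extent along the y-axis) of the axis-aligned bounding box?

12

max y = 14, min y = 2, so height = 12.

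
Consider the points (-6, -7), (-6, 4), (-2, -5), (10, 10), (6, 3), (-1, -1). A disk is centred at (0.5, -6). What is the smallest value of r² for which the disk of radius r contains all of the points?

346.25

The required radius is the distance from (0.5, -6) to the farthest point.
Squared distances: 43.25, 142.25, 7.25, 346.25, 111.25, 27.25.
Maximum is 346.25, attained at (10, 10).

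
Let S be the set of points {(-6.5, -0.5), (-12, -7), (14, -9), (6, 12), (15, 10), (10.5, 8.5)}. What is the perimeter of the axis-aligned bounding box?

Width = max x − min x = 15 − (-12) = 27.
Height = max y − min y = 12 − (-9) = 21.
Perimeter = 2(27 + 21) = 96.

96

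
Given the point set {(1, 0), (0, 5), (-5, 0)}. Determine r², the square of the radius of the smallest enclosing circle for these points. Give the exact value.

13

Call the three points A, B, C in the order given.
Side lengths²: AB² = 26, AC² = 36, BC² = 50.
Since BC² = 50 < 36 + 26 = 62, the triangle is acute, so the smallest enclosing circle is the circumcircle.
Circumcentre = (-2, 2), r² = 13.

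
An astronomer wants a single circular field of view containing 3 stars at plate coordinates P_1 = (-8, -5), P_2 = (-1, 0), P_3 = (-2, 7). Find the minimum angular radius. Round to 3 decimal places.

Side lengths²: P_1P_2² = 74, P_1P_3² = 180, P_2P_3² = 50.
Since P_1P_3² = 180 ≥ 74 + 50 = 124, the angle opposite P_1P_3 is not acute, so the smallest enclosing circle has P_1P_3 as diameter.
Centre = midpoint of P_1P_3 = (-5, 1), r² = 180/4 = 45.
r = √45 ≈ 6.708.

6.708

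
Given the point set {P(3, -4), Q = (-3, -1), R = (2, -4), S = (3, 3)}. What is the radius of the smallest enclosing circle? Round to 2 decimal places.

4.03

The minimum enclosing circle of a finite set is fixed by two of the points (as a diameter) or three (as a circumcircle).
The minimum enclosing circle is determined by three boundary points: P, Q, S.
Their circumcentre is (1, -0.5) with r² = 16.25.
The farthest remaining point R is at distance² 13.25 ≤ 16.25.
r = √(16.25) ≈ 4.03.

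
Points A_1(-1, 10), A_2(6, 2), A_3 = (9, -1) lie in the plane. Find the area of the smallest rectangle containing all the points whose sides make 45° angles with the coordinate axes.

In coordinates u = x + y, v = x − y the rectangle is axis-aligned; the map (x,y)→(u,v) scales areas by 2.
u-values: 9, 8, 8; range = 9 − 8 = 1.
v-values: -11, 4, 10; range = 10 − (-11) = 21.
Area = (1 × 21) / 2 = 10.5.

10.5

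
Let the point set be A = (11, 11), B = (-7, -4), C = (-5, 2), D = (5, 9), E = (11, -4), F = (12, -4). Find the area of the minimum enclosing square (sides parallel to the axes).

361

The bounding box has width 19 and height 15.
An axis-aligned square enclosing the set must have side ≥ max(width, height).
So the minimum side is max(19, 15) = 19.
Area = 19² = 361.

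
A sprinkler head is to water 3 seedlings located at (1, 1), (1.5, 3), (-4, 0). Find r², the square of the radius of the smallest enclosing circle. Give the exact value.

9.8125

Call the three points A, B, C in the order given.
Side lengths²: AB² = 4.25, AC² = 26, BC² = 39.25.
Since BC² = 39.25 ≥ 26 + 4.25 = 30.25, the angle opposite BC is not acute, so the smallest enclosing circle has BC as diameter.
Centre = midpoint of BC = (-1.25, 1.5), r² = 39.25/4 = 9.8125.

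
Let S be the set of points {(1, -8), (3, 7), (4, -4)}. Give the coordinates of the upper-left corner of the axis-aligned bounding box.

(1, 7)

x-range [1, 4], y-range [-8, 7].
The upper-left corner is (1, 7).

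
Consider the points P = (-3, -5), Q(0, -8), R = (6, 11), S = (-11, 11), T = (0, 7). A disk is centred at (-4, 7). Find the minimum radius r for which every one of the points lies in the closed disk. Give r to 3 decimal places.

15.524

The required radius is the distance from (-4, 7) to the farthest point.
Squared distances: 145, 241, 116, 65, 16.
Maximum is 241, attained at Q.
r = √241 ≈ 15.524.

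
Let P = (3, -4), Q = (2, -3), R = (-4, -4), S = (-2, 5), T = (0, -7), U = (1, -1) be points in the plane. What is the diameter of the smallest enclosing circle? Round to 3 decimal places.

By Welzl's lemma the MEC is supported by two points (diametrically opposite) or three points (on a circumcircle).
The farthest pair is S–T with squared distance 148. The circle on this segment as diameter has centre (-1, -1) and r² = 148/4 = 37.
Check P: distance² to centre = 25 ≤ 37, so it lies inside.
All remaining points lie in this disk, and no smaller disk contains both endpoints, so this is the minimum enclosing circle.
Diameter = 2r = 2√37 ≈ 12.166.

12.166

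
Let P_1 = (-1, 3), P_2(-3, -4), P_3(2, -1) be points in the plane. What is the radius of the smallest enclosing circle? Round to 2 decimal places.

Side lengths²: P_1P_2² = 53, P_1P_3² = 25, P_2P_3² = 34.
Since P_1P_2² = 53 < 34 + 25 = 59, the triangle is acute, so the smallest enclosing circle is the circumcircle.
Circumcentre = (-95/58, -35/58), r² = 22525/1682.
r = √(22525/1682) ≈ 3.66.

3.66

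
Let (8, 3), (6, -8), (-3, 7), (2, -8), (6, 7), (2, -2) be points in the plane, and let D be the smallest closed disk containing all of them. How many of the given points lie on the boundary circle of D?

A smallest enclosing disk is always determined by at most three of the input points on its boundary.
The farthest pair is (6, -8)–(-3, 7) with squared distance 306. The circle on this segment as diameter has centre (1.5, -0.5) and r² = 306/4 = 76.5.
Check (8, 3): distance² to centre = 54.5 ≤ 76.5, so it lies inside.
All remaining points lie in this disk, and no smaller disk contains both endpoints, so this is the minimum enclosing circle.
The points at distance exactly r from the centre are (6, -8), (-3, 7), (6, 7) — 3 points.

3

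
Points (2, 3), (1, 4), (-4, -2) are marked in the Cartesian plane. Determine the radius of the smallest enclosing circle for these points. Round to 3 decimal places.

Call the three points A, B, C in the order given.
Side lengths²: AB² = 2, AC² = 61, BC² = 61.
Since BC² = 61 < 61 + 2 = 63, the triangle is acute, so the smallest enclosing circle is the circumcircle.
Circumcentre = (-27/22, 17/22), r² = 3721/242.
r = √(3721/242) ≈ 3.921.

3.921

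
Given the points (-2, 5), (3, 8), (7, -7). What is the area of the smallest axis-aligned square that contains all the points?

225

The bounding box has width 9 and height 15.
An axis-aligned square enclosing the set must have side ≥ max(width, height).
So the minimum side is max(9, 15) = 15.
Area = 15² = 225.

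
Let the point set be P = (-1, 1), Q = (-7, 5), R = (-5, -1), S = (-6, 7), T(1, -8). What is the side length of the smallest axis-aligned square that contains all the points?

The bounding box has width 8 and height 15.
An axis-aligned square enclosing the set must have side ≥ max(width, height).
So the minimum side is max(8, 15) = 15.

15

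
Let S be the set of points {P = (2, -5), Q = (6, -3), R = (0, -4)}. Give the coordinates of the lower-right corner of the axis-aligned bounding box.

x-range [0, 6], y-range [-5, -3].
The lower-right corner is (6, -5).

(6, -5)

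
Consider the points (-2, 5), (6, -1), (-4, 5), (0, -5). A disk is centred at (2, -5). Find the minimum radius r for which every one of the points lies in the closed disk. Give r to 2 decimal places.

The required radius is the distance from (2, -5) to the farthest point.
Squared distances: 116, 32, 136, 4.
Maximum is 136, attained at (-4, 5).
r = √136 ≈ 11.66.

11.66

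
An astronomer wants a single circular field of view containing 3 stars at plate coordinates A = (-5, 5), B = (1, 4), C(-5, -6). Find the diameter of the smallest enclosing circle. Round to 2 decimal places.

11.82

Side lengths²: AB² = 37, AC² = 121, BC² = 136.
Since BC² = 136 < 121 + 37 = 158, the triangle is acute, so the smallest enclosing circle is the circumcircle.
Circumcentre = (-17/6, -0.5), r² = 629/18.
Diameter = 2r = 2√(629/18) ≈ 11.82.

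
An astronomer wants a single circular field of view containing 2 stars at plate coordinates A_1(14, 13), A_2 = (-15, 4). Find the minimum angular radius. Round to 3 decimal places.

15.182

The smallest circle enclosing two points has them as diameter endpoints.
Centre = midpoint = (-0.5, 8.5); r² = |A_1A_2|²/4 = 922/4 = 230.5.
r = √(230.5) ≈ 15.182.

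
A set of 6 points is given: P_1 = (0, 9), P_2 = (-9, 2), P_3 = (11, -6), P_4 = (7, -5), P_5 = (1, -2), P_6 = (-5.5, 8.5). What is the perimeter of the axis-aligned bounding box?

Width = max x − min x = 11 − (-9) = 20.
Height = max y − min y = 9 − (-6) = 15.
Perimeter = 2(20 + 15) = 70.

70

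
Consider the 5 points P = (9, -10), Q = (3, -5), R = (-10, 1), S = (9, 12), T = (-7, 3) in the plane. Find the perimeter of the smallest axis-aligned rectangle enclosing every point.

Width = max x − min x = 9 − (-10) = 19.
Height = max y − min y = 12 − (-10) = 22.
Perimeter = 2(19 + 22) = 82.

82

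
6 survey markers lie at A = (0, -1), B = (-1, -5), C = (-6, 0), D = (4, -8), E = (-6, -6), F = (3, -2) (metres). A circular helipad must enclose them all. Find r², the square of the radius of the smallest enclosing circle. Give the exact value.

41

A smallest enclosing disk is always determined by at most three of the input points on its boundary.
The farthest pair is C–D with squared distance 164. The circle on this segment as diameter has centre (-1, -4) and r² = 164/4 = 41.
Check A: distance² to centre = 10 ≤ 41, so it lies inside.
All remaining points lie in this disk, and no smaller disk contains both endpoints, so this is the minimum enclosing circle.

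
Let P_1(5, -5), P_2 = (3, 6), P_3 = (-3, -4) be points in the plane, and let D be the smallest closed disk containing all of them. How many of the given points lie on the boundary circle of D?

Side lengths²: P_1P_2² = 125, P_1P_3² = 65, P_2P_3² = 136.
Since P_2P_3² = 136 < 125 + 65 = 190, the triangle is acute, so the smallest enclosing circle is the circumcircle.
Circumcentre = (135/86, 5/86), r² = 138125/3698.
The points at distance exactly r from the centre are P_1, P_2, P_3 — 3 points.

3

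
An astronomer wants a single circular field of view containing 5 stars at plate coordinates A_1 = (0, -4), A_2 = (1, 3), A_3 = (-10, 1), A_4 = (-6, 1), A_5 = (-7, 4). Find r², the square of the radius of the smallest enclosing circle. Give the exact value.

By Welzl's lemma the MEC is supported by two points (diametrically opposite) or three points (on a circumcircle).
The minimum enclosing circle is determined by three boundary points: A_1, A_2, A_3.
Their circumcentre is (-25/6, 1/6) with r² = 625/18.
The farthest remaining point A_5 is at distance² 409/18 ≤ 625/18.

625/18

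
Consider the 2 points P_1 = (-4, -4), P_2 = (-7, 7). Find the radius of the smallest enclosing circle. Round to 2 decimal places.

The smallest circle enclosing two points has them as diameter endpoints.
Centre = midpoint = (-5.5, 1.5); r² = |P_1P_2|²/4 = 130/4 = 32.5.
r = √(32.5) ≈ 5.70.

5.70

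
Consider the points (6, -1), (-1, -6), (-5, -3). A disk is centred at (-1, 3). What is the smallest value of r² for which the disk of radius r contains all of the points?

The required radius is the distance from (-1, 3) to the farthest point.
Squared distances: 65, 81, 52.
Maximum is 81, attained at (-1, -6).

81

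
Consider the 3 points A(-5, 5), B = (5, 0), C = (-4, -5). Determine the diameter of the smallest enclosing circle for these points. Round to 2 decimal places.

12.18

Side lengths²: AB² = 125, AC² = 101, BC² = 106.
Since AB² = 125 < 106 + 101 = 207, the triangle is acute, so the smallest enclosing circle is the circumcircle.
Circumcentre = (-41/38, 13/38), r² = 26765/722.
Diameter = 2r = 2√(26765/722) ≈ 12.18.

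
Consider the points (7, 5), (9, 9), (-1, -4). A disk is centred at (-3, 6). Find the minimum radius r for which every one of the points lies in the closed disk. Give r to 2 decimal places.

12.37

The required radius is the distance from (-3, 6) to the farthest point.
Squared distances: 101, 153, 104.
Maximum is 153, attained at (9, 9).
r = √153 ≈ 12.37.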